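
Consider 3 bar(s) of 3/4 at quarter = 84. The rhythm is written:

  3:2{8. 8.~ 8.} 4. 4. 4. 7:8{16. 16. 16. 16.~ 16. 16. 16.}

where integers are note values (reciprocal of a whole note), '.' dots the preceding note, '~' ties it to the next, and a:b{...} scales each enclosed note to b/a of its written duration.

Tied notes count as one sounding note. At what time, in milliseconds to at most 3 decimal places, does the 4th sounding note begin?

note 4 onset = 3b = 2142.857ms

1. 0.0ms @ 0 + 357.143ms (1/2)
2. 357.143ms @ 1/2 + 714.286ms (1)
3. 1071.429ms @ 3/2 + 1071.429ms (3/2)
4. 2142.857ms @ 3 + 1071.429ms (3/2)
5. 3214.286ms @ 9/2 + 1071.429ms (3/2)
6. 4285.714ms @ 6 + 306.122ms (3/7)
7. 4591.837ms @ 45/7 + 306.122ms (3/7)
8. 4897.959ms @ 48/7 + 306.122ms (3/7)
9. 5204.082ms @ 51/7 + 612.245ms (6/7)
10. 5816.327ms @ 57/7 + 306.122ms (3/7)
11. 6122.449ms @ 60/7 + 306.122ms (3/7)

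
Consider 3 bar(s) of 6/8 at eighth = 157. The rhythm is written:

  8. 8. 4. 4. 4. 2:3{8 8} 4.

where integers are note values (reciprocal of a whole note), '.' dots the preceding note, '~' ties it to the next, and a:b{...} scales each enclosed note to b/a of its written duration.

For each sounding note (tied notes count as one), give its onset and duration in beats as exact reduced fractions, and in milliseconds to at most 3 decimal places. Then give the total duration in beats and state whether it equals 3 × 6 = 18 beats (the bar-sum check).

1) 0.0ms=0b +573.248ms=3/2b
2) 573.248ms=3/2b +573.248ms=3/2b
3) 1146.497ms=3b +1146.497ms=3b
4) 2292.994ms=6b +1146.497ms=3b
5) 3439.49ms=9b +1146.497ms=3b
6) 4585.987ms=12b +573.248ms=3/2b
7) 5159.236ms=27/2b +573.248ms=3/2b
8) 5732.484ms=15b +1146.497ms=3b
Σ=18b of 18 (157bpm 6/8) — PASS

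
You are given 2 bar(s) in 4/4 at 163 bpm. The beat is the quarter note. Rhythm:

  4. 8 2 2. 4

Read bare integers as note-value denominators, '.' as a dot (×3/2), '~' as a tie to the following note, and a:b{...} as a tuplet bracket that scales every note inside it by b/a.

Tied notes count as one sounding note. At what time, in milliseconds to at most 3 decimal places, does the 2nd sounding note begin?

note 2 onset = 3/2b = 552.147ms

1. 0.0ms @ 0 + 552.147ms (3/2)
2. 552.147ms @ 3/2 + 184.049ms (1/2)
3. 736.196ms @ 2 + 736.196ms (2)
4. 1472.393ms @ 4 + 1104.294ms (3)
5. 2576.687ms @ 7 + 368.098ms (1)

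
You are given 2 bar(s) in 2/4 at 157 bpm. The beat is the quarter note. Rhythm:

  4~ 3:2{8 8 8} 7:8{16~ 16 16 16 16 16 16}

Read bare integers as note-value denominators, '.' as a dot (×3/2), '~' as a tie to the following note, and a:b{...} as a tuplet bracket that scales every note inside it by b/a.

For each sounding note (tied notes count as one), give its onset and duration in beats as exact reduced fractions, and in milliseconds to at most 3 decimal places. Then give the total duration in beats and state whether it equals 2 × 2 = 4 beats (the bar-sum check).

1) 0.0ms=0b +509.554ms=4/3b
2) 509.554ms=4/3b +127.389ms=1/3b
3) 636.943ms=5/3b +127.389ms=1/3b
4) 764.331ms=2b +218.38ms=4/7b
5) 982.712ms=18/7b +109.19ms=2/7b
6) 1091.902ms=20/7b +109.19ms=2/7b
7) 1201.092ms=22/7b +109.19ms=2/7b
8) 1310.282ms=24/7b +109.19ms=2/7b
9) 1419.472ms=26/7b +109.19ms=2/7b
Σ=4b of 4 (157bpm 2/4) — PASS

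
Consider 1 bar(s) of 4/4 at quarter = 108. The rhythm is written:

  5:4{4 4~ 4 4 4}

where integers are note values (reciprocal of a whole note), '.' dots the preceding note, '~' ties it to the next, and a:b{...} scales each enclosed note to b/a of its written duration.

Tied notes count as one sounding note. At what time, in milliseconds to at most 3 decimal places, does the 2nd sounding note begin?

note 2 onset = 4/5b = 444.444ms

1. 0.0ms @ 0 + 444.444ms (4/5)
2. 444.444ms @ 4/5 + 888.889ms (8/5)
3. 1333.333ms @ 12/5 + 444.444ms (4/5)
4. 1777.778ms @ 16/5 + 444.444ms (4/5)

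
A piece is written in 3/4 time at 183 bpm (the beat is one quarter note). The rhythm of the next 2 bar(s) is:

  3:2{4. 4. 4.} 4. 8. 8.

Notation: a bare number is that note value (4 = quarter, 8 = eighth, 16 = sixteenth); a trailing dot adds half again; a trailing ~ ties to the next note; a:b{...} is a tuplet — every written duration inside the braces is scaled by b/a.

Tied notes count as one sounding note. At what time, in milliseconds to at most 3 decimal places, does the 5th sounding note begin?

note 5 onset = 9/2b = 1475.41ms

1. 0.0ms @ 0 + 327.869ms (1)
2. 327.869ms @ 1 + 327.869ms (1)
3. 655.738ms @ 2 + 327.869ms (1)
4. 983.607ms @ 3 + 491.803ms (3/2)
5. 1475.41ms @ 9/2 + 245.902ms (3/4)
6. 1721.311ms @ 21/4 + 245.902ms (3/4)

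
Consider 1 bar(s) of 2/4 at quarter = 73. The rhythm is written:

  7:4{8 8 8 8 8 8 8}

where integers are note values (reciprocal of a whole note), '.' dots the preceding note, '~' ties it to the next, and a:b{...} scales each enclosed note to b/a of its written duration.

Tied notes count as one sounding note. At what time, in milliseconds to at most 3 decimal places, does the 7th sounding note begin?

1. 0.0ms @ 0 + 234.834ms (2/7)
2. 234.834ms @ 2/7 + 234.834ms (2/7)
3. 469.667ms @ 4/7 + 234.834ms (2/7)
4. 704.501ms @ 6/7 + 234.834ms (2/7)
5. 939.335ms @ 8/7 + 234.834ms (2/7)
6. 1174.168ms @ 10/7 + 234.834ms (2/7)
7. 1409.002ms @ 12/7 + 234.834ms (2/7)

note 7 onset = 12/7b = 1409.002ms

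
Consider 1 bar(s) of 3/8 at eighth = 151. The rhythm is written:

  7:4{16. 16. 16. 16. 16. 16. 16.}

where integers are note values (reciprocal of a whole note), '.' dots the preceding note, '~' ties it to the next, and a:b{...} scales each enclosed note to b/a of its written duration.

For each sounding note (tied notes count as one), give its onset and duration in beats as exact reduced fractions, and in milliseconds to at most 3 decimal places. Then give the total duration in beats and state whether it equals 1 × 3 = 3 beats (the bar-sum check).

1) 0.0ms=0b +170.293ms=3/7b
2) 170.293ms=3/7b +170.293ms=3/7b
3) 340.587ms=6/7b +170.293ms=3/7b
4) 510.88ms=9/7b +170.293ms=3/7b
5) 681.173ms=12/7b +170.293ms=3/7b
6) 851.466ms=15/7b +170.293ms=3/7b
7) 1021.76ms=18/7b +170.293ms=3/7b
Σ=3b of 3 (151bpm 3/8) — PASS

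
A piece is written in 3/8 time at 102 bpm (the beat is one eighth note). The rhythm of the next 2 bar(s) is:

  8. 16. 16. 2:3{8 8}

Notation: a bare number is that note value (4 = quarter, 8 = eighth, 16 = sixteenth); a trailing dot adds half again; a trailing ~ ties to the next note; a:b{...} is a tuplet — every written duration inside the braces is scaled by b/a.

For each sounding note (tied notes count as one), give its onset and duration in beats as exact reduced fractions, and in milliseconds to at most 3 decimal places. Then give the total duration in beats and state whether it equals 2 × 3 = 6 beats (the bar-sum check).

1) 0.0ms=0b +882.353ms=3/2b
2) 882.353ms=3/2b +441.176ms=3/4b
3) 1323.529ms=9/4b +441.176ms=3/4b
4) 1764.706ms=3b +882.353ms=3/2b
5) 2647.059ms=9/2b +882.353ms=3/2b
Σ=6b of 6 (102bpm 3/8) — PASS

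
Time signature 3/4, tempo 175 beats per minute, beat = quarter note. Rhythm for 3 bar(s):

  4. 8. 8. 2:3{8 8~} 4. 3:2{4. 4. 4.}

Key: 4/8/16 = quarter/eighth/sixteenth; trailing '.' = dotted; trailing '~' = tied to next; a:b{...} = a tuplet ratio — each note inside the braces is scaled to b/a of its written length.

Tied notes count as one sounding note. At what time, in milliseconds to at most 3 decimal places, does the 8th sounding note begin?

1. 0.0ms @ 0 + 514.286ms (3/2)
2. 514.286ms @ 3/2 + 257.143ms (3/4)
3. 771.429ms @ 9/4 + 257.143ms (3/4)
4. 1028.571ms @ 3 + 257.143ms (3/4)
5. 1285.714ms @ 15/4 + 771.429ms (9/4)
6. 2057.143ms @ 6 + 342.857ms (1)
7. 2400.0ms @ 7 + 342.857ms (1)
8. 2742.857ms @ 8 + 342.857ms (1)

note 8 onset = 8b = 2742.857ms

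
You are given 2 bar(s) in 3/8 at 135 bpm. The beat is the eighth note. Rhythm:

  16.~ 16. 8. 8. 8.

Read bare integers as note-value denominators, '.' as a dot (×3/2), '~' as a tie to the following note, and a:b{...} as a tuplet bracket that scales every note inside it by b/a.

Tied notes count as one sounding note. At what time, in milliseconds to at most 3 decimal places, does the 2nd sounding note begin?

note 2 onset = 3/2b = 666.667ms

1. 0.0ms @ 0 + 666.667ms (3/2)
2. 666.667ms @ 3/2 + 666.667ms (3/2)
3. 1333.333ms @ 3 + 666.667ms (3/2)
4. 2000.0ms @ 9/2 + 666.667ms (3/2)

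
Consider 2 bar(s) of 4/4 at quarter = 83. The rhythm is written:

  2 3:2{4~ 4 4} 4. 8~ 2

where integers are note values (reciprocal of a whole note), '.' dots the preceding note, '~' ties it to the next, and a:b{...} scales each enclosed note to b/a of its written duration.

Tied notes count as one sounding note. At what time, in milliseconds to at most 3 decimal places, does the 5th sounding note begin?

1. 0.0ms @ 0 + 1445.783ms (2)
2. 1445.783ms @ 2 + 963.855ms (4/3)
3. 2409.639ms @ 10/3 + 481.928ms (2/3)
4. 2891.566ms @ 4 + 1084.337ms (3/2)
5. 3975.904ms @ 11/2 + 1807.229ms (5/2)

note 5 onset = 11/2b = 3975.904ms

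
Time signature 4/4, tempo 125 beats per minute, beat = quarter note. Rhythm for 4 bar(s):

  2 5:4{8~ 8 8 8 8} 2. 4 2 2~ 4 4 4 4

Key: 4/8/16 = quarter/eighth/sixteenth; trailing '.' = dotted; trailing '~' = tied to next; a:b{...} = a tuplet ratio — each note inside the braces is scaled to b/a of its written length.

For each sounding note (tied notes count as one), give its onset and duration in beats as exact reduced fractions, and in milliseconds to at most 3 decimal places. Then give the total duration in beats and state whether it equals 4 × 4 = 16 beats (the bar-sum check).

1) 0.0ms=0b +960.0ms=2b
2) 960.0ms=2b +384.0ms=4/5b
3) 1344.0ms=14/5b +192.0ms=2/5b
4) 1536.0ms=16/5b +192.0ms=2/5b
5) 1728.0ms=18/5b +192.0ms=2/5b
6) 1920.0ms=4b +1440.0ms=3b
7) 3360.0ms=7b +480.0ms=1b
8) 3840.0ms=8b +960.0ms=2b
9) 4800.0ms=10b +1440.0ms=3b
10) 6240.0ms=13b +480.0ms=1b
11) 6720.0ms=14b +480.0ms=1b
12) 7200.0ms=15b +480.0ms=1b
Σ=16b of 16 (125bpm 4/4) — PASS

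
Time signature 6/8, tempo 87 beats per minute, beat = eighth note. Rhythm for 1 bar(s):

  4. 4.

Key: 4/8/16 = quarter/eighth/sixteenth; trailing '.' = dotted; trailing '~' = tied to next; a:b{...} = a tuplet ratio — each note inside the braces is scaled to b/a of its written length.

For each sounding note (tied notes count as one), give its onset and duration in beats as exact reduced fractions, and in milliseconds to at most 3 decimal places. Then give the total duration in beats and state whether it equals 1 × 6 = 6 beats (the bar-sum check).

1) 0.0ms=0b +2068.966ms=3b
2) 2068.966ms=3b +2068.966ms=3b
Σ=6b of 6 (87bpm 6/8) — PASS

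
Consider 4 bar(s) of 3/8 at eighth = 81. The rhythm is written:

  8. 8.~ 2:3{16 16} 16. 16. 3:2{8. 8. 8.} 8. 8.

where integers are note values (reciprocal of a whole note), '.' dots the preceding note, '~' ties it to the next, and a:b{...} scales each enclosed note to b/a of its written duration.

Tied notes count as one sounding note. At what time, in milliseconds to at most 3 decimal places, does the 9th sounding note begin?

note 9 onset = 9b = 6666.667ms

1. 0.0ms @ 0 + 1111.111ms (3/2)
2. 1111.111ms @ 3/2 + 1666.667ms (9/4)
3. 2777.778ms @ 15/4 + 555.556ms (3/4)
4. 3333.333ms @ 9/2 + 555.556ms (3/4)
5. 3888.889ms @ 21/4 + 555.556ms (3/4)
6. 4444.444ms @ 6 + 740.741ms (1)
7. 5185.185ms @ 7 + 740.741ms (1)
8. 5925.926ms @ 8 + 740.741ms (1)
9. 6666.667ms @ 9 + 1111.111ms (3/2)
10. 7777.778ms @ 21/2 + 1111.111ms (3/2)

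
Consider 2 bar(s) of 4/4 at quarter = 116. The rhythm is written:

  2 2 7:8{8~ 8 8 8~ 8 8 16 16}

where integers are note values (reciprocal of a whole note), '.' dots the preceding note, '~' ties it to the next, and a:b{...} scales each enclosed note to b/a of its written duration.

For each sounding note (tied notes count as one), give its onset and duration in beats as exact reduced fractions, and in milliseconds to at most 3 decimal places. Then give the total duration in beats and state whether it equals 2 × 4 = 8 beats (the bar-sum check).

1) 0.0ms=0b +1034.483ms=2b
2) 1034.483ms=2b +1034.483ms=2b
3) 2068.966ms=4b +591.133ms=8/7b
4) 2660.099ms=36/7b +295.567ms=4/7b
5) 2955.665ms=40/7b +591.133ms=8/7b
6) 3546.798ms=48/7b +295.567ms=4/7b
7) 3842.365ms=52/7b +147.783ms=2/7b
8) 3990.148ms=54/7b +147.783ms=2/7b
Σ=8b of 8 (116bpm 4/4) — PASS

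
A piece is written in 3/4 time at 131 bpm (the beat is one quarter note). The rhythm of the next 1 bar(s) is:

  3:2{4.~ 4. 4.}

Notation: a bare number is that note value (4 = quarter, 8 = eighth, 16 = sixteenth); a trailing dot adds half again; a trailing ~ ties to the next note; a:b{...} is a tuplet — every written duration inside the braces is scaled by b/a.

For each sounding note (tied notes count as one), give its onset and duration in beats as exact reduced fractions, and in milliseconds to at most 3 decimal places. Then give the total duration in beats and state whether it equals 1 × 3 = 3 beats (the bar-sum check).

1) 0.0ms=0b +916.031ms=2b
2) 916.031ms=2b +458.015ms=1b
Σ=3b of 3 (131bpm 3/4) — PASS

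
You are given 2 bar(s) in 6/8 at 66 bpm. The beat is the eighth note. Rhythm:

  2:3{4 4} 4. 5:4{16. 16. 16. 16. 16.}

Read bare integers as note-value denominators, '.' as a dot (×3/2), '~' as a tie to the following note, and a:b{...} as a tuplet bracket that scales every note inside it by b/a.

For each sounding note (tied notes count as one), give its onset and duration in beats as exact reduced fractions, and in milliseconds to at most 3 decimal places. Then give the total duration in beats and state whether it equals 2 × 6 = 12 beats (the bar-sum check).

1) 0.0ms=0b +2727.273ms=3b
2) 2727.273ms=3b +2727.273ms=3b
3) 5454.545ms=6b +2727.273ms=3b
4) 8181.818ms=9b +545.455ms=3/5b
5) 8727.273ms=48/5b +545.455ms=3/5b
6) 9272.727ms=51/5b +545.455ms=3/5b
7) 9818.182ms=54/5b +545.455ms=3/5b
8) 10363.636ms=57/5b +545.455ms=3/5b
Σ=12b of 12 (66bpm 6/8) — PASS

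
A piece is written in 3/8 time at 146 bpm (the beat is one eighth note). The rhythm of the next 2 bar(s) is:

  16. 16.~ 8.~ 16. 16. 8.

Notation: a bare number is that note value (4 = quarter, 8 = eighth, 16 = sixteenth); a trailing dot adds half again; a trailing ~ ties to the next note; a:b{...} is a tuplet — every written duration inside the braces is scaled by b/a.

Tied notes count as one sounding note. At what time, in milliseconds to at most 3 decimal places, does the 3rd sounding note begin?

note 3 onset = 15/4b = 1541.096ms

1. 0.0ms @ 0 + 308.219ms (3/4)
2. 308.219ms @ 3/4 + 1232.877ms (3)
3. 1541.096ms @ 15/4 + 308.219ms (3/4)
4. 1849.315ms @ 9/2 + 616.438ms (3/2)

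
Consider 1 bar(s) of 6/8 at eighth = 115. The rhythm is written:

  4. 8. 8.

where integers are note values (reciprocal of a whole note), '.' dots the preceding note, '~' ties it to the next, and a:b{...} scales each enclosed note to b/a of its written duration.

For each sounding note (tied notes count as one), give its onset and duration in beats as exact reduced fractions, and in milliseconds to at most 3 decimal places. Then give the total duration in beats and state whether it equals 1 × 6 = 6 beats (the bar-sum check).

1) 0.0ms=0b +1565.217ms=3b
2) 1565.217ms=3b +782.609ms=3/2b
3) 2347.826ms=9/2b +782.609ms=3/2b
Σ=6b of 6 (115bpm 6/8) — PASS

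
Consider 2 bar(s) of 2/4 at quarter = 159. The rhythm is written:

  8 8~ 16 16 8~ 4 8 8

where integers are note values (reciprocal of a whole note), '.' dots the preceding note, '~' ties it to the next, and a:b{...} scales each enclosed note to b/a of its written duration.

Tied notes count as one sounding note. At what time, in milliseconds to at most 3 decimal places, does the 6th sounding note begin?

1. 0.0ms @ 0 + 188.679ms (1/2)
2. 188.679ms @ 1/2 + 283.019ms (3/4)
3. 471.698ms @ 5/4 + 94.34ms (1/4)
4. 566.038ms @ 3/2 + 566.038ms (3/2)
5. 1132.075ms @ 3 + 188.679ms (1/2)
6. 1320.755ms @ 7/2 + 188.679ms (1/2)

note 6 onset = 7/2b = 1320.755ms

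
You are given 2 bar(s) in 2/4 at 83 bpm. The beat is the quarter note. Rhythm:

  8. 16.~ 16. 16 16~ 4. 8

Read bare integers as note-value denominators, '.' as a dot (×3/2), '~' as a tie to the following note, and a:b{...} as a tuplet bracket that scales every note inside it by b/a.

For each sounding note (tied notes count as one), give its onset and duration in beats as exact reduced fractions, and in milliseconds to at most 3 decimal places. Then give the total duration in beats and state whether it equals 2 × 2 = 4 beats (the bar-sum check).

1) 0.0ms=0b +542.169ms=3/4b
2) 542.169ms=3/4b +542.169ms=3/4b
3) 1084.337ms=3/2b +180.723ms=1/4b
4) 1265.06ms=7/4b +1265.06ms=7/4b
5) 2530.12ms=7/2b +361.446ms=1/2b
Σ=4b of 4 (83bpm 2/4) — PASS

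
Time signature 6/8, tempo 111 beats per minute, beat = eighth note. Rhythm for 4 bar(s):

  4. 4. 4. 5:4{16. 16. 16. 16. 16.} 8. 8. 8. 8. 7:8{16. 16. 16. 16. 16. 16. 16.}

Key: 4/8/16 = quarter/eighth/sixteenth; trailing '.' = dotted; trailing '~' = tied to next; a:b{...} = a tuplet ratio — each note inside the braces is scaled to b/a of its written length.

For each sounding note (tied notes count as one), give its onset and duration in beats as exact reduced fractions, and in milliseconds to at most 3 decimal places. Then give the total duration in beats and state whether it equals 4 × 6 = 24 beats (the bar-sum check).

1) 0.0ms=0b +1621.622ms=3b
2) 1621.622ms=3b +1621.622ms=3b
3) 3243.243ms=6b +1621.622ms=3b
4) 4864.865ms=9b +324.324ms=3/5b
5) 5189.189ms=48/5b +324.324ms=3/5b
6) 5513.514ms=51/5b +324.324ms=3/5b
7) 5837.838ms=54/5b +324.324ms=3/5b
8) 6162.162ms=57/5b +324.324ms=3/5b
9) 6486.486ms=12b +810.811ms=3/2b
10) 7297.297ms=27/2b +810.811ms=3/2b
11) 8108.108ms=15b +810.811ms=3/2b
12) 8918.919ms=33/2b +810.811ms=3/2b
13) 9729.73ms=18b +463.32ms=6/7b
14) 10193.05ms=132/7b +463.32ms=6/7b
15) 10656.371ms=138/7b +463.32ms=6/7b
16) 11119.691ms=144/7b +463.32ms=6/7b
17) 11583.012ms=150/7b +463.32ms=6/7b
18) 12046.332ms=156/7b +463.32ms=6/7b
19) 12509.653ms=162/7b +463.32ms=6/7b
Σ=24b of 24 (111bpm 6/8) — PASS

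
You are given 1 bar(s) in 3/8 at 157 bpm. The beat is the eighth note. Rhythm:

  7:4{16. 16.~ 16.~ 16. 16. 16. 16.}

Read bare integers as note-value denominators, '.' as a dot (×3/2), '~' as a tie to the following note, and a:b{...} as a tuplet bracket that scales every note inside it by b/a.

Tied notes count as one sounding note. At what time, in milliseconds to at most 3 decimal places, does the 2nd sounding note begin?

1. 0.0ms @ 0 + 163.785ms (3/7)
2. 163.785ms @ 3/7 + 491.356ms (9/7)
3. 655.141ms @ 12/7 + 163.785ms (3/7)
4. 818.926ms @ 15/7 + 163.785ms (3/7)
5. 982.712ms @ 18/7 + 163.785ms (3/7)

note 2 onset = 3/7b = 163.785ms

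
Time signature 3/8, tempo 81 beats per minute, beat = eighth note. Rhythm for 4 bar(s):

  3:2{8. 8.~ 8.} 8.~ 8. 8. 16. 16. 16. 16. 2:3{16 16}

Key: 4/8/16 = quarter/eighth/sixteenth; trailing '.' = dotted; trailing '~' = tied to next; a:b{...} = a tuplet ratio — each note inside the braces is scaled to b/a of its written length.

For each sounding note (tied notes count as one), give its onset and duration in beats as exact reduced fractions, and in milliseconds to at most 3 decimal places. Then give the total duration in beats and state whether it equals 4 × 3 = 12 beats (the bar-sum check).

1) 0.0ms=0b +740.741ms=1b
2) 740.741ms=1b +1481.481ms=2b
3) 2222.222ms=3b +2222.222ms=3b
4) 4444.444ms=6b +1111.111ms=3/2b
5) 5555.556ms=15/2b +555.556ms=3/4b
6) 6111.111ms=33/4b +555.556ms=3/4b
7) 6666.667ms=9b +555.556ms=3/4b
8) 7222.222ms=39/4b +555.556ms=3/4b
9) 7777.778ms=21/2b +555.556ms=3/4b
10) 8333.333ms=45/4b +555.556ms=3/4b
Σ=12b of 12 (81bpm 3/8) — PASS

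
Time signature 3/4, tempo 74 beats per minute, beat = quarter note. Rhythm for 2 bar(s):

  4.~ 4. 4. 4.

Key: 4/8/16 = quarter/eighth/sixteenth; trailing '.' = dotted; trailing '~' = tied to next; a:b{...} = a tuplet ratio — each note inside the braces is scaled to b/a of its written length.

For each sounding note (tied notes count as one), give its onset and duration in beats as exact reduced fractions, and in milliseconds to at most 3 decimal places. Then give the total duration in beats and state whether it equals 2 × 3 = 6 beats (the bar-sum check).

1) 0.0ms=0b +2432.432ms=3b
2) 2432.432ms=3b +1216.216ms=3/2b
3) 3648.649ms=9/2b +1216.216ms=3/2b
Σ=6b of 6 (74bpm 3/4) — PASS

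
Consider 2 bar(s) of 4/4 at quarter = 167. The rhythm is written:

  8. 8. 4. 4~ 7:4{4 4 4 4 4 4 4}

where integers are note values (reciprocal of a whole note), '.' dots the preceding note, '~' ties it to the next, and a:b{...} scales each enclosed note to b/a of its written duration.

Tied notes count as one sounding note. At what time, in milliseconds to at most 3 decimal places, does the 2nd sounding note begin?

1. 0.0ms @ 0 + 269.461ms (3/4)
2. 269.461ms @ 3/4 + 269.461ms (3/4)
3. 538.922ms @ 3/2 + 538.922ms (3/2)
4. 1077.844ms @ 3 + 564.585ms (11/7)
5. 1642.429ms @ 32/7 + 205.304ms (4/7)
6. 1847.733ms @ 36/7 + 205.304ms (4/7)
7. 2053.037ms @ 40/7 + 205.304ms (4/7)
8. 2258.34ms @ 44/7 + 205.304ms (4/7)
9. 2463.644ms @ 48/7 + 205.304ms (4/7)
10. 2668.948ms @ 52/7 + 205.304ms (4/7)

note 2 onset = 3/4b = 269.461ms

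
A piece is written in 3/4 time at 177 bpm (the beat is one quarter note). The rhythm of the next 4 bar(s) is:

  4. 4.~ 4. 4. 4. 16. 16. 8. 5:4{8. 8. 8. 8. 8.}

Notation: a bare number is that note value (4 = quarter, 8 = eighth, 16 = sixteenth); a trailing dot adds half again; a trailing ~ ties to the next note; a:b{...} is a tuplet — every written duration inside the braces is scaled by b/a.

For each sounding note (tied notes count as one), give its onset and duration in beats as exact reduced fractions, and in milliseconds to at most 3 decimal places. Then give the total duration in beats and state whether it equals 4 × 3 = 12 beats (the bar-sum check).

1) 0.0ms=0b +508.475ms=3/2b
2) 508.475ms=3/2b +1016.949ms=3b
3) 1525.424ms=9/2b +508.475ms=3/2b
4) 2033.898ms=6b +508.475ms=3/2b
5) 2542.373ms=15/2b +127.119ms=3/8b
6) 2669.492ms=63/8b +127.119ms=3/8b
7) 2796.61ms=33/4b +254.237ms=3/4b
8) 3050.847ms=9b +203.39ms=3/5b
9) 3254.237ms=48/5b +203.39ms=3/5b
10) 3457.627ms=51/5b +203.39ms=3/5b
11) 3661.017ms=54/5b +203.39ms=3/5b
12) 3864.407ms=57/5b +203.39ms=3/5b
Σ=12b of 12 (177bpm 3/4) — PASS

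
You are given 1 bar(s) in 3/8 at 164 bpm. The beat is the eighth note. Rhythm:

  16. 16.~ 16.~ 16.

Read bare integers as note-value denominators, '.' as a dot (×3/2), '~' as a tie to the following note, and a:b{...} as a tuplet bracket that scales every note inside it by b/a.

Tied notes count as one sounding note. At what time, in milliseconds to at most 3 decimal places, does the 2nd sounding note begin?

note 2 onset = 3/4b = 274.39ms

1. 0.0ms @ 0 + 274.39ms (3/4)
2. 274.39ms @ 3/4 + 823.171ms (9/4)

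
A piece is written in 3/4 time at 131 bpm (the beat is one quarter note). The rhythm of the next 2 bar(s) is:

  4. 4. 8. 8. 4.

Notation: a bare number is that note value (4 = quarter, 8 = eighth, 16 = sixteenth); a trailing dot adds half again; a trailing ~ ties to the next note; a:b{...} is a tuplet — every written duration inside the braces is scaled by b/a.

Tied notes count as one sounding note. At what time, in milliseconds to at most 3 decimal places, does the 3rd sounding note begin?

1. 0.0ms @ 0 + 687.023ms (3/2)
2. 687.023ms @ 3/2 + 687.023ms (3/2)
3. 1374.046ms @ 3 + 343.511ms (3/4)
4. 1717.557ms @ 15/4 + 343.511ms (3/4)
5. 2061.069ms @ 9/2 + 687.023ms (3/2)

note 3 onset = 3b = 1374.046ms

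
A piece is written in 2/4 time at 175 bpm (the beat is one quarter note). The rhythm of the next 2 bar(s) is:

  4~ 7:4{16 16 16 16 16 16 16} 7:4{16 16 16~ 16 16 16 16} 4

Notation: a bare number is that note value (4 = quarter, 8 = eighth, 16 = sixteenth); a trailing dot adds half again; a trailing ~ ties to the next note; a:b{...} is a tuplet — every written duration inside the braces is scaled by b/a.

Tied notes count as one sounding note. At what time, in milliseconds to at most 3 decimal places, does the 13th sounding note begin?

note 13 onset = 20/7b = 979.592ms

1. 0.0ms @ 0 + 391.837ms (8/7)
2. 391.837ms @ 8/7 + 48.98ms (1/7)
3. 440.816ms @ 9/7 + 48.98ms (1/7)
4. 489.796ms @ 10/7 + 48.98ms (1/7)
5. 538.776ms @ 11/7 + 48.98ms (1/7)
6. 587.755ms @ 12/7 + 48.98ms (1/7)
7. 636.735ms @ 13/7 + 48.98ms (1/7)
8. 685.714ms @ 2 + 48.98ms (1/7)
9. 734.694ms @ 15/7 + 48.98ms (1/7)
10. 783.673ms @ 16/7 + 97.959ms (2/7)
11. 881.633ms @ 18/7 + 48.98ms (1/7)
12. 930.612ms @ 19/7 + 48.98ms (1/7)
13. 979.592ms @ 20/7 + 48.98ms (1/7)
14. 1028.571ms @ 3 + 342.857ms (1)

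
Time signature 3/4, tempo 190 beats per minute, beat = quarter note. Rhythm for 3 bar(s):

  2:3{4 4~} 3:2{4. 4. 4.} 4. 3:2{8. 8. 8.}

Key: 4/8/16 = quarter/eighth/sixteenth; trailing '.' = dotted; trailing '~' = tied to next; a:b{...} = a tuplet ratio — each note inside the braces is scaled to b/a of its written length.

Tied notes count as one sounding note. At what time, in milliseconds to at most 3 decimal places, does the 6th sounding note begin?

note 6 onset = 15/2b = 2368.421ms

1. 0.0ms @ 0 + 473.684ms (3/2)
2. 473.684ms @ 3/2 + 789.474ms (5/2)
3. 1263.158ms @ 4 + 315.789ms (1)
4. 1578.947ms @ 5 + 315.789ms (1)
5. 1894.737ms @ 6 + 473.684ms (3/2)
6. 2368.421ms @ 15/2 + 157.895ms (1/2)
7. 2526.316ms @ 8 + 157.895ms (1/2)
8. 2684.211ms @ 17/2 + 157.895ms (1/2)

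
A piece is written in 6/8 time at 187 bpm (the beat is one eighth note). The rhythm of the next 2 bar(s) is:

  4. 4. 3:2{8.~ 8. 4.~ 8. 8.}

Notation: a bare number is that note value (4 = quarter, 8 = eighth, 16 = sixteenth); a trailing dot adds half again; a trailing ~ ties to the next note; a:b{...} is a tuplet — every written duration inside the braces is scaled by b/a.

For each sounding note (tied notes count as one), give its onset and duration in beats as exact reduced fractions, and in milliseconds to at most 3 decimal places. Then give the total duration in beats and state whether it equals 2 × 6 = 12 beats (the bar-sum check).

1) 0.0ms=0b +962.567ms=3b
2) 962.567ms=3b +962.567ms=3b
3) 1925.134ms=6b +641.711ms=2b
4) 2566.845ms=8b +962.567ms=3b
5) 3529.412ms=11b +320.856ms=1b
Σ=12b of 12 (187bpm 6/8) — PASS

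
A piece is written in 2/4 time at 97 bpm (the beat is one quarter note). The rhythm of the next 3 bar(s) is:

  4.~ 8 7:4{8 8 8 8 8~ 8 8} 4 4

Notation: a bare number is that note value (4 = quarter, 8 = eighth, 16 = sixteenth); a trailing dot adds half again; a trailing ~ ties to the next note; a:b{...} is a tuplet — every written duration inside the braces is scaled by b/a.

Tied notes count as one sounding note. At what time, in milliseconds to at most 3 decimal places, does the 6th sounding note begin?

note 6 onset = 22/7b = 1944.035ms

1. 0.0ms @ 0 + 1237.113ms (2)
2. 1237.113ms @ 2 + 176.73ms (2/7)
3. 1413.844ms @ 16/7 + 176.73ms (2/7)
4. 1590.574ms @ 18/7 + 176.73ms (2/7)
5. 1767.305ms @ 20/7 + 176.73ms (2/7)
6. 1944.035ms @ 22/7 + 353.461ms (4/7)
7. 2297.496ms @ 26/7 + 176.73ms (2/7)
8. 2474.227ms @ 4 + 618.557ms (1)
9. 3092.784ms @ 5 + 618.557ms (1)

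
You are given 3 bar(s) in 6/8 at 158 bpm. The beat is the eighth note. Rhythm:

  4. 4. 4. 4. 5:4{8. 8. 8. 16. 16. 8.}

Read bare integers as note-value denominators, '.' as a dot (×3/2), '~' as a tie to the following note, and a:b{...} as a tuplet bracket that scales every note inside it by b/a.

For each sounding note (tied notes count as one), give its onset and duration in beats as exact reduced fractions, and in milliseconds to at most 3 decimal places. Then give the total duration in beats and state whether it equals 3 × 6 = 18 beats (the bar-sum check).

1) 0.0ms=0b +1139.241ms=3b
2) 1139.241ms=3b +1139.241ms=3b
3) 2278.481ms=6b +1139.241ms=3b
4) 3417.722ms=9b +1139.241ms=3b
5) 4556.962ms=12b +455.696ms=6/5b
6) 5012.658ms=66/5b +455.696ms=6/5b
7) 5468.354ms=72/5b +455.696ms=6/5b
8) 5924.051ms=78/5b +227.848ms=3/5b
9) 6151.899ms=81/5b +227.848ms=3/5b
10) 6379.747ms=84/5b +455.696ms=6/5b
Σ=18b of 18 (158bpm 6/8) — PASS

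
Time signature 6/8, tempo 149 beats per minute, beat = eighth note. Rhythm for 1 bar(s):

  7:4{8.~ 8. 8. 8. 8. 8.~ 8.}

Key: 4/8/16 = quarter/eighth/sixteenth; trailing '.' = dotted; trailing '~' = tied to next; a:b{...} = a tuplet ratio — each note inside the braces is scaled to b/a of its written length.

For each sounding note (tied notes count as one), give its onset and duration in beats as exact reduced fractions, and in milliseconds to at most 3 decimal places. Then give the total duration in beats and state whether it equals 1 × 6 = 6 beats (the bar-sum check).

1) 0.0ms=0b +690.316ms=12/7b
2) 690.316ms=12/7b +345.158ms=6/7b
3) 1035.475ms=18/7b +345.158ms=6/7b
4) 1380.633ms=24/7b +345.158ms=6/7b
5) 1725.791ms=30/7b +690.316ms=12/7b
Σ=6b of 6 (149bpm 6/8) — PASS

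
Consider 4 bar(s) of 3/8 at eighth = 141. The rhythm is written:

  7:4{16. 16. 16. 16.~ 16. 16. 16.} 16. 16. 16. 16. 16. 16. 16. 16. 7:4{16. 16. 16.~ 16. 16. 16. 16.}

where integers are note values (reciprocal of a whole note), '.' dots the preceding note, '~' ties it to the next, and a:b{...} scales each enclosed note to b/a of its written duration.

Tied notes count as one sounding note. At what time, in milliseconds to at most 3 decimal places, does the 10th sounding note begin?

1. 0.0ms @ 0 + 182.371ms (3/7)
2. 182.371ms @ 3/7 + 182.371ms (3/7)
3. 364.742ms @ 6/7 + 182.371ms (3/7)
4. 547.112ms @ 9/7 + 364.742ms (6/7)
5. 911.854ms @ 15/7 + 182.371ms (3/7)
6. 1094.225ms @ 18/7 + 182.371ms (3/7)
7. 1276.596ms @ 3 + 319.149ms (3/4)
8. 1595.745ms @ 15/4 + 319.149ms (3/4)
9. 1914.894ms @ 9/2 + 319.149ms (3/4)
10. 2234.043ms @ 21/4 + 319.149ms (3/4)
11. 2553.191ms @ 6 + 319.149ms (3/4)
12. 2872.34ms @ 27/4 + 319.149ms (3/4)
13. 3191.489ms @ 15/2 + 319.149ms (3/4)
14. 3510.638ms @ 33/4 + 319.149ms (3/4)
15. 3829.787ms @ 9 + 182.371ms (3/7)
16. 4012.158ms @ 66/7 + 182.371ms (3/7)
17. 4194.529ms @ 69/7 + 364.742ms (6/7)
18. 4559.271ms @ 75/7 + 182.371ms (3/7)
19. 4741.641ms @ 78/7 + 182.371ms (3/7)
20. 4924.012ms @ 81/7 + 182.371ms (3/7)

note 10 onset = 21/4b = 2234.043ms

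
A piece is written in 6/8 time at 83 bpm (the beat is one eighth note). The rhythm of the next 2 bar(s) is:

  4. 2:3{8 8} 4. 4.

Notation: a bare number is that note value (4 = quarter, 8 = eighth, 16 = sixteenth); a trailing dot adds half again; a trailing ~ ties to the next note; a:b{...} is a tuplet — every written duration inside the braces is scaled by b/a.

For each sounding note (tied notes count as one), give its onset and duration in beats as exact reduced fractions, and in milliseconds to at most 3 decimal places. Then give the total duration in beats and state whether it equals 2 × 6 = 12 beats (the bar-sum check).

1) 0.0ms=0b +2168.675ms=3b
2) 2168.675ms=3b +1084.337ms=3/2b
3) 3253.012ms=9/2b +1084.337ms=3/2b
4) 4337.349ms=6b +2168.675ms=3b
5) 6506.024ms=9b +2168.675ms=3b
Σ=12b of 12 (83bpm 6/8) — PASS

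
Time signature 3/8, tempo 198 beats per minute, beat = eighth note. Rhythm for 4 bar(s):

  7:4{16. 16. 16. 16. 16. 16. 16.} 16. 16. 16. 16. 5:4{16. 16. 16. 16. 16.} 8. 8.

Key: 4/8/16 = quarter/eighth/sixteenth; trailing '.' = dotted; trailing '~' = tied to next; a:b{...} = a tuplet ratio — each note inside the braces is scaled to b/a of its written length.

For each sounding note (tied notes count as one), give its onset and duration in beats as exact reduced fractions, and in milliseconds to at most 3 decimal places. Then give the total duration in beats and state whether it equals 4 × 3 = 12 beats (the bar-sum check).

1) 0.0ms=0b +129.87ms=3/7b
2) 129.87ms=3/7b +129.87ms=3/7b
3) 259.74ms=6/7b +129.87ms=3/7b
4) 389.61ms=9/7b +129.87ms=3/7b
5) 519.481ms=12/7b +129.87ms=3/7b
6) 649.351ms=15/7b +129.87ms=3/7b
7) 779.221ms=18/7b +129.87ms=3/7b
8) 909.091ms=3b +227.273ms=3/4b
9) 1136.364ms=15/4b +227.273ms=3/4b
10) 1363.636ms=9/2b +227.273ms=3/4b
11) 1590.909ms=21/4b +227.273ms=3/4b
12) 1818.182ms=6b +181.818ms=3/5b
13) 2000.0ms=33/5b +181.818ms=3/5b
14) 2181.818ms=36/5b +181.818ms=3/5b
15) 2363.636ms=39/5b +181.818ms=3/5b
16) 2545.455ms=42/5b +181.818ms=3/5b
17) 2727.273ms=9b +454.545ms=3/2b
18) 3181.818ms=21/2b +454.545ms=3/2b
Σ=12b of 12 (198bpm 3/8) — PASS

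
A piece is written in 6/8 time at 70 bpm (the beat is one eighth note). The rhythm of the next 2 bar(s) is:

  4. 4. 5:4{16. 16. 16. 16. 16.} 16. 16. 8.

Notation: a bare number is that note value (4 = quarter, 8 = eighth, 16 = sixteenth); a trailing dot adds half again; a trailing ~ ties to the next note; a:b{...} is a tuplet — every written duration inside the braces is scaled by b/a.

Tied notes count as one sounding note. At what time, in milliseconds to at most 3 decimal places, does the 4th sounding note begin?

note 4 onset = 33/5b = 5657.143ms

1. 0.0ms @ 0 + 2571.429ms (3)
2. 2571.429ms @ 3 + 2571.429ms (3)
3. 5142.857ms @ 6 + 514.286ms (3/5)
4. 5657.143ms @ 33/5 + 514.286ms (3/5)
5. 6171.429ms @ 36/5 + 514.286ms (3/5)
6. 6685.714ms @ 39/5 + 514.286ms (3/5)
7. 7200.0ms @ 42/5 + 514.286ms (3/5)
8. 7714.286ms @ 9 + 642.857ms (3/4)
9. 8357.143ms @ 39/4 + 642.857ms (3/4)
10. 9000.0ms @ 21/2 + 1285.714ms (3/2)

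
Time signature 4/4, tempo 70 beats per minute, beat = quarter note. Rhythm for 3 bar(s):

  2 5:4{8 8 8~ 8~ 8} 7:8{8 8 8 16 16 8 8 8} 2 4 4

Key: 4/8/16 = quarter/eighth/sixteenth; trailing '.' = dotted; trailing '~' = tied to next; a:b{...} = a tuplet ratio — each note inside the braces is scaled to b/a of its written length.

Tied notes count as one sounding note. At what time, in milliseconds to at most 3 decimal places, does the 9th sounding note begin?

note 9 onset = 6b = 5142.857ms

1. 0.0ms @ 0 + 1714.286ms (2)
2. 1714.286ms @ 2 + 342.857ms (2/5)
3. 2057.143ms @ 12/5 + 342.857ms (2/5)
4. 2400.0ms @ 14/5 + 1028.571ms (6/5)
5. 3428.571ms @ 4 + 489.796ms (4/7)
6. 3918.367ms @ 32/7 + 489.796ms (4/7)
7. 4408.163ms @ 36/7 + 489.796ms (4/7)
8. 4897.959ms @ 40/7 + 244.898ms (2/7)
9. 5142.857ms @ 6 + 244.898ms (2/7)
10. 5387.755ms @ 44/7 + 489.796ms (4/7)
11. 5877.551ms @ 48/7 + 489.796ms (4/7)
12. 6367.347ms @ 52/7 + 489.796ms (4/7)
13. 6857.143ms @ 8 + 1714.286ms (2)
14. 8571.429ms @ 10 + 857.143ms (1)
15. 9428.571ms @ 11 + 857.143ms (1)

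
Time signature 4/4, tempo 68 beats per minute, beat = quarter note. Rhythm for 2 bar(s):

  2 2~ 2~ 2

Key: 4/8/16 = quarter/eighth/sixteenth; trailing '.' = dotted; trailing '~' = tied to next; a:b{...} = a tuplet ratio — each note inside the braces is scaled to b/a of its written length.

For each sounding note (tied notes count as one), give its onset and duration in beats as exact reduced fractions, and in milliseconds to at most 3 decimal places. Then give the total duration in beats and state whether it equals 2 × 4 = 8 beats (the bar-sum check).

1) 0.0ms=0b +1764.706ms=2b
2) 1764.706ms=2b +5294.118ms=6b
Σ=8b of 8 (68bpm 4/4) — PASS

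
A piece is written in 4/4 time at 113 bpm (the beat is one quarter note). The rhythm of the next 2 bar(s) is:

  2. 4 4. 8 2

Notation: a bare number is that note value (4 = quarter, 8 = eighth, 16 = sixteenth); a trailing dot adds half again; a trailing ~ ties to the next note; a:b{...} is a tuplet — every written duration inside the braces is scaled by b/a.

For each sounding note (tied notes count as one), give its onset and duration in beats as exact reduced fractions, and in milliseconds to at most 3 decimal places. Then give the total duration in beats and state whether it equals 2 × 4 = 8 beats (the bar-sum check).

1) 0.0ms=0b +1592.92ms=3b
2) 1592.92ms=3b +530.973ms=1b
3) 2123.894ms=4b +796.46ms=3/2b
4) 2920.354ms=11/2b +265.487ms=1/2b
5) 3185.841ms=6b +1061.947ms=2b
Σ=8b of 8 (113bpm 4/4) — PASS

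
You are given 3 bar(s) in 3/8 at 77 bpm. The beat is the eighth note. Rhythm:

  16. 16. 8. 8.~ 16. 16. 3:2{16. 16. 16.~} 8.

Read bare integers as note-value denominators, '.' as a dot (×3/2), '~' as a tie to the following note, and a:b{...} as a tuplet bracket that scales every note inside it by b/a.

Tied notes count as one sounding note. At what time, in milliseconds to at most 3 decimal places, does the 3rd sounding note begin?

note 3 onset = 3/2b = 1168.831ms

1. 0.0ms @ 0 + 584.416ms (3/4)
2. 584.416ms @ 3/4 + 584.416ms (3/4)
3. 1168.831ms @ 3/2 + 1168.831ms (3/2)
4. 2337.662ms @ 3 + 1753.247ms (9/4)
5. 4090.909ms @ 21/4 + 584.416ms (3/4)
6. 4675.325ms @ 6 + 389.61ms (1/2)
7. 5064.935ms @ 13/2 + 389.61ms (1/2)
8. 5454.545ms @ 7 + 1558.442ms (2)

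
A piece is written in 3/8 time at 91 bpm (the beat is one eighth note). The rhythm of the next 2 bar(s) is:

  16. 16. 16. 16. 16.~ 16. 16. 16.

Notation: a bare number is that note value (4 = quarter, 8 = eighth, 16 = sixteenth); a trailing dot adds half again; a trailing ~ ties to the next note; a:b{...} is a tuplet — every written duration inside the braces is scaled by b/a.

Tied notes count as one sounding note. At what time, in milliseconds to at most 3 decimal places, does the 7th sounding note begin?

note 7 onset = 21/4b = 3461.538ms

1. 0.0ms @ 0 + 494.505ms (3/4)
2. 494.505ms @ 3/4 + 494.505ms (3/4)
3. 989.011ms @ 3/2 + 494.505ms (3/4)
4. 1483.516ms @ 9/4 + 494.505ms (3/4)
5. 1978.022ms @ 3 + 989.011ms (3/2)
6. 2967.033ms @ 9/2 + 494.505ms (3/4)
7. 3461.538ms @ 21/4 + 494.505ms (3/4)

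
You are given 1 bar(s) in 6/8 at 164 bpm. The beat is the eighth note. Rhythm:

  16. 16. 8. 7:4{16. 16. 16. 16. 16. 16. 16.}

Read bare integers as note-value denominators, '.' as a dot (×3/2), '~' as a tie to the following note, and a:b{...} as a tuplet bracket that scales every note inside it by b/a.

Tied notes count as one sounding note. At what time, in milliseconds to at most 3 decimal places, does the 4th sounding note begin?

note 4 onset = 3b = 1097.561ms

1. 0.0ms @ 0 + 274.39ms (3/4)
2. 274.39ms @ 3/4 + 274.39ms (3/4)
3. 548.78ms @ 3/2 + 548.78ms (3/2)
4. 1097.561ms @ 3 + 156.794ms (3/7)
5. 1254.355ms @ 24/7 + 156.794ms (3/7)
6. 1411.15ms @ 27/7 + 156.794ms (3/7)
7. 1567.944ms @ 30/7 + 156.794ms (3/7)
8. 1724.739ms @ 33/7 + 156.794ms (3/7)
9. 1881.533ms @ 36/7 + 156.794ms (3/7)
10. 2038.328ms @ 39/7 + 156.794ms (3/7)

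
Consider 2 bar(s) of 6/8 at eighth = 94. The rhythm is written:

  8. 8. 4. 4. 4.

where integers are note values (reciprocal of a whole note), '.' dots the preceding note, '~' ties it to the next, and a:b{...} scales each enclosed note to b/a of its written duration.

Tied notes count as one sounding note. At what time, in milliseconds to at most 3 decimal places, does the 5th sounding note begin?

1. 0.0ms @ 0 + 957.447ms (3/2)
2. 957.447ms @ 3/2 + 957.447ms (3/2)
3. 1914.894ms @ 3 + 1914.894ms (3)
4. 3829.787ms @ 6 + 1914.894ms (3)
5. 5744.681ms @ 9 + 1914.894ms (3)

note 5 onset = 9b = 5744.681ms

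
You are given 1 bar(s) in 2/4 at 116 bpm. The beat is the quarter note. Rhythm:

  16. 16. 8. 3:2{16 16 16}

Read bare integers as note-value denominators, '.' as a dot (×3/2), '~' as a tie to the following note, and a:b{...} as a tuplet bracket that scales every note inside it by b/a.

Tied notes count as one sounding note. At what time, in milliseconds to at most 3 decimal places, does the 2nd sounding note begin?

1. 0.0ms @ 0 + 193.966ms (3/8)
2. 193.966ms @ 3/8 + 193.966ms (3/8)
3. 387.931ms @ 3/4 + 387.931ms (3/4)
4. 775.862ms @ 3/2 + 86.207ms (1/6)
5. 862.069ms @ 5/3 + 86.207ms (1/6)
6. 948.276ms @ 11/6 + 86.207ms (1/6)

note 2 onset = 3/8b = 193.966ms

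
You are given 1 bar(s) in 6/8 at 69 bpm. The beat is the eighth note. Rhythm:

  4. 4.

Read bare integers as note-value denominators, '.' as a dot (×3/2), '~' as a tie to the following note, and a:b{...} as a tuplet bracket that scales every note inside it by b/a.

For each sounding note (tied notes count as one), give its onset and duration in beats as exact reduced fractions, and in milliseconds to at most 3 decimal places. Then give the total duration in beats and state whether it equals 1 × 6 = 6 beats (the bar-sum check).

1) 0.0ms=0b +2608.696ms=3b
2) 2608.696ms=3b +2608.696ms=3b
Σ=6b of 6 (69bpm 6/8) — PASS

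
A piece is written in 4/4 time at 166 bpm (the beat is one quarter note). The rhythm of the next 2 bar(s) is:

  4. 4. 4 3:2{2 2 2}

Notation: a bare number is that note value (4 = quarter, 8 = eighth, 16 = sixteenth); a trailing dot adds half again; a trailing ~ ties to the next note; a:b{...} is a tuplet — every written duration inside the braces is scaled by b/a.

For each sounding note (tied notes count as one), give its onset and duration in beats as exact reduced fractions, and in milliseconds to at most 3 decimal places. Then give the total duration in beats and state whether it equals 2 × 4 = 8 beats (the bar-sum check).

1) 0.0ms=0b +542.169ms=3/2b
2) 542.169ms=3/2b +542.169ms=3/2b
3) 1084.337ms=3b +361.446ms=1b
4) 1445.783ms=4b +481.928ms=4/3b
5) 1927.711ms=16/3b +481.928ms=4/3b
6) 2409.639ms=20/3b +481.928ms=4/3b
Σ=8b of 8 (166bpm 4/4) — PASS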